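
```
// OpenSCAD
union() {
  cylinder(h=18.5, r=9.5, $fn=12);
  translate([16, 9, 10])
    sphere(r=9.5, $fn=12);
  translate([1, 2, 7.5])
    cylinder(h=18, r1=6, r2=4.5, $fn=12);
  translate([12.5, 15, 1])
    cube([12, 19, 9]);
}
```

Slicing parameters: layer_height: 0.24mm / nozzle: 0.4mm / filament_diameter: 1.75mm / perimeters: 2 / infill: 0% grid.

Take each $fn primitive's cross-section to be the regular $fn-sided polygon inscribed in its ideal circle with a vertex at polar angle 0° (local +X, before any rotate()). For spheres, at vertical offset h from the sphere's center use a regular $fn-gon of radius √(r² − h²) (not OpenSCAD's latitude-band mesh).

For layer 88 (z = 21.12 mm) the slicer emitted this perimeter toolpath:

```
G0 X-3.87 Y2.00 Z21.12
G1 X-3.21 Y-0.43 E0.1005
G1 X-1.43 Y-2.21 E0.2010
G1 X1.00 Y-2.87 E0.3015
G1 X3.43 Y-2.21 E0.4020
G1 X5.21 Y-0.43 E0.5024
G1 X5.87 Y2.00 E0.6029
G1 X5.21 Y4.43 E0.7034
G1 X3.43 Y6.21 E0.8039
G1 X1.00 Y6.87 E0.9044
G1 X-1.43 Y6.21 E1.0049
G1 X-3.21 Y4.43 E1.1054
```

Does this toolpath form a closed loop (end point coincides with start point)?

no

Start point (G0): (-3.87, 2.00). End point (last G1): the path does not return to the start — open.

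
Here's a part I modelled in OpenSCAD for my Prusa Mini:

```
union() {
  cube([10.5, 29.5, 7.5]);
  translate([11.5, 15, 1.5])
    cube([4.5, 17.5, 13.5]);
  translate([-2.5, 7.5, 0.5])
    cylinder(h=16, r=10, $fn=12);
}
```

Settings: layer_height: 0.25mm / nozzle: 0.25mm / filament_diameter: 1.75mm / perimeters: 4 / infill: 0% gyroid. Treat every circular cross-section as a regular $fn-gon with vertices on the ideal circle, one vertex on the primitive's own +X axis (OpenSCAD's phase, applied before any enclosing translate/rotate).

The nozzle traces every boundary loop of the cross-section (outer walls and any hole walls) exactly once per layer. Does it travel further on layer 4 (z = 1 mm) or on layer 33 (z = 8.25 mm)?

layer 33 (z = 8.25 mm)

Layer 4 (z = 1): the cube (footprint 10.5×29.5) is included at this height (perimeter 80.00 mm); the cube at (11.5, 15) is absent (z outside [1.5, 15]); the r=10 cylinder at (-2.5, 7.5) contributes a regular 12-gon of circumradius 10 (perimeter = 2·12·10.000·sin(180°/12) = 62.12 mm); Combining (union): the regions partially overlap (shared area 97.26 mm²), so the edge portions inside another operand are dropped and the merged outline is re-measured after clipping — boundary = 99.97 mm. So its perimeter = 99.97 mm. Layer 33 (z = 8.25): the cube does not reach this height (z outside [0, 7.5]); the 4.5×17.5 cube at (11.5, 15) contributes its full rectangle (perimeter 44.00 mm); the cylinder at (-2.5, 7.5): section is a regular 12-gon, circumradius r=10 (perimeter = 2·12·10.000·sin(180°/12) = 62.12 mm); Taking the union: the 2 present regions are separate (no shared area or edge), so areas and boundary lengths simply add and each stays a separate island — boundary = 106.12 mm. So its perimeter = 106.12 mm. Layer 33 is larger (106.12 vs 99.97 mm).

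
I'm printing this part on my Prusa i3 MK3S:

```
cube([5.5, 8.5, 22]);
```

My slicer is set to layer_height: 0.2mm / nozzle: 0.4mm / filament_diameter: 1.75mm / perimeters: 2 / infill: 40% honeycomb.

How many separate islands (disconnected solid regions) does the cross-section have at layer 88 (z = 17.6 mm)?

At z = 17.6 mm: the cube (footprint 5.5×8.5) is included at this height. Overall, the cross-section is a single solid region. Island count = 1.

1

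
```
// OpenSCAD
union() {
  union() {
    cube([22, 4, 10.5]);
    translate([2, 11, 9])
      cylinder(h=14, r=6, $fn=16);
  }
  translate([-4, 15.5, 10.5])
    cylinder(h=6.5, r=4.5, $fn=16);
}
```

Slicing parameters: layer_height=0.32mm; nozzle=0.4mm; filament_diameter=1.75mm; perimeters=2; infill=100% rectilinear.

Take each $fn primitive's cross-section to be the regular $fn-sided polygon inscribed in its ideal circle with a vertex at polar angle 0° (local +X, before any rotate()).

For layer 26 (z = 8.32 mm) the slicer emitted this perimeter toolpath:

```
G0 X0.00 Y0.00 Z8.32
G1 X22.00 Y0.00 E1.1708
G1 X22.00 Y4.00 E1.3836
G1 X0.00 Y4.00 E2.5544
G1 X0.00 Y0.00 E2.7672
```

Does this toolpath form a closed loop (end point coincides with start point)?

yes

Start point (G0): (0.00, 0.00). End point (last G1): the path returns to the start — closed.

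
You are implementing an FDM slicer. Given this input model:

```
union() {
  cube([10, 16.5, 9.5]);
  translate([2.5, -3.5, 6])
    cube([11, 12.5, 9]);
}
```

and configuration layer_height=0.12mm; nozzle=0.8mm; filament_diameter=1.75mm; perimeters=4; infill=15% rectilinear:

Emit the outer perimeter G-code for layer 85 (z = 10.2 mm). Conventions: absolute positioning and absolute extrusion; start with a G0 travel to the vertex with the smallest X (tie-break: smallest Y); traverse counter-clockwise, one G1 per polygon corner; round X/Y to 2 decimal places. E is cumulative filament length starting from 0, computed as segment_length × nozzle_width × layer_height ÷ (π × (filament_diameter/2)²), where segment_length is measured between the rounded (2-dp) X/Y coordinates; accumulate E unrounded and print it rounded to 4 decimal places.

At z = 10.2 mm: the cube is not intersected at this z (z outside [0, 9.5]); the cube at (2.5, -3.5) (footprint 11×12.5) is included at this height; Combining (union): only the 11×12.5 cube at (2.5, -3.5) is present, so the union is just that shape — 1 connected region. The outline is a single polygon with 4 vertices. Extrusion per mm of travel: 0.8 × 0.12 / (π × 0.875²) = 0.039912. Accumulating E over each segment gives final E = 1.8759.

G0 X2.50 Y-3.50 Z10.20
G1 X13.50 Y-3.50 E0.4390
G1 X13.50 Y9.00 E0.9379
G1 X2.50 Y9.00 E1.3770
G1 X2.50 Y-3.50 E1.8759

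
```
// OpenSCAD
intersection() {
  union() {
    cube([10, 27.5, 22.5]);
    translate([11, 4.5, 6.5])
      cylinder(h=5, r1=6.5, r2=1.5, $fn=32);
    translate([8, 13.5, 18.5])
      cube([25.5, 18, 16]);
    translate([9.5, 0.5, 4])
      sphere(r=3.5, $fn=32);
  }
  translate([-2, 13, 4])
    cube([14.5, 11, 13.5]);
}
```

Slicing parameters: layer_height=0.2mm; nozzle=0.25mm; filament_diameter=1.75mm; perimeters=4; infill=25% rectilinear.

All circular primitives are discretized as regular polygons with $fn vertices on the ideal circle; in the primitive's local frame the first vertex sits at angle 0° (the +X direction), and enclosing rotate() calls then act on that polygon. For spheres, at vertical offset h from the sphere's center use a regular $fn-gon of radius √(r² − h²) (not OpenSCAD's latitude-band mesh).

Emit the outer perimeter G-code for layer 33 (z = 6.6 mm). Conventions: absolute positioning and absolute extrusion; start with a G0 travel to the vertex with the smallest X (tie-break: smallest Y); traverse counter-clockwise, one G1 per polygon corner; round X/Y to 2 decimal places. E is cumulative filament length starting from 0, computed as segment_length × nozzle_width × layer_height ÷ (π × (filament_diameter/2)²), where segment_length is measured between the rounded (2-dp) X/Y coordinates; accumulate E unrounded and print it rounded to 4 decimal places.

At z = 6.6 mm: the cube (footprint 10×27.5) is included at this height; the cone at (11, 4.5): at t=0.020 of its height the radius interpolates to r₁+(r₂−r₁)t = 6.400, giving a regular 32-gon of that circumradius; the cube at (8, 13.5) is absent (z outside [18.5, 34.5]); the sphere at (9.5, 0.5): section is a regular 32-gon, circumradius = √(r²−h²) = √(3.5²−2.6²) = 2.343; Merging all regions: the regions partially overlap (shared area 63.97 mm²), so overlapping operands fuse into one piece — 1 connected region; the 14.5×11 cube at (-2, 13) contributes its full rectangle; Taking the intersection: the 14.5×11 cube at (-2, 13) partially overlaps that combined region; clipping to the common part keeps 110.00 mm² — 1 connected region. The outline is a single polygon with 4 vertices. Extrusion per mm of travel: 0.25 × 0.2 / (π × 0.875²) = 0.020788. Accumulating E over each segment gives final E = 0.8731.

G0 X0.00 Y13.00 Z6.60
G1 X10.00 Y13.00 E0.2079
G1 X10.00 Y24.00 E0.4365
G1 X0.00 Y24.00 E0.6444
G1 X0.00 Y13.00 E0.8731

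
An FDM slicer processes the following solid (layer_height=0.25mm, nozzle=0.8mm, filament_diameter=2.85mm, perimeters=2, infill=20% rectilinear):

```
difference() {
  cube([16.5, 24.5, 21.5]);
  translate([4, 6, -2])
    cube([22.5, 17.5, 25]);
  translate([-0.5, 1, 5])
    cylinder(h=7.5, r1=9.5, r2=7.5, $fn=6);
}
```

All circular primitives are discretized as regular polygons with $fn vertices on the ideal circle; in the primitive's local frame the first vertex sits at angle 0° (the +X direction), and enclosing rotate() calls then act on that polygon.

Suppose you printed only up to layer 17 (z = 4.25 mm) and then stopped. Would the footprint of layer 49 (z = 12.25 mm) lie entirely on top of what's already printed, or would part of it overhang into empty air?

Compare the two slices. At z = 4.25: the 16.5×24.5 cube contributes its full rectangle (area 404.25 mm²); the cube at (4, 6) is present — its section is the full 22.5×17.5 rectangle (area 393.75 mm²); the cone at (-0.5, 1) is not intersected at this z (z outside [5, 12.5]); Subtracting the remaining from the first: starting from the 16.5×24.5 cube (404.25 mm²), the 22.5×17.5 cube at (4, 6) partially overlaps it — only the 218.75 mm² overlap (of its 393.75 mm²) is removed, clipping the outline — area = 185.50 mm². At z = 12.25: the cube (footprint 16.5×24.5) is included at this height (area 404.25 mm²); the cube at (4, 6) is present — its section is the full 22.5×17.5 rectangle (area 393.75 mm²); the cone at (-0.5, 1) contributes a regular 6-gon of circumradius 7.567 (interpolated between r1=9.5 and r2=7.5 at t=0.967) (area = (6/2)·7.567²·sin(360°/6) = 148.75 mm²); Subtracting the remaining from the first: starting from the 16.5×24.5 cube (404.25 mm²), the 22.5×17.5 cube at (4, 6) partially overlaps it — only the 218.75 mm² overlap (of its 393.75 mm²) is removed, clipping the outline; the cone at (-0.5, 1) partially overlaps it — only the 40.66 mm² overlap (of its 148.75 mm²) is removed, clipping the outline — area = 144.84 mm². Checking containment: the cross-section at z = 12.25 is a subset of the cross-section at z = 4.25.

entirely on top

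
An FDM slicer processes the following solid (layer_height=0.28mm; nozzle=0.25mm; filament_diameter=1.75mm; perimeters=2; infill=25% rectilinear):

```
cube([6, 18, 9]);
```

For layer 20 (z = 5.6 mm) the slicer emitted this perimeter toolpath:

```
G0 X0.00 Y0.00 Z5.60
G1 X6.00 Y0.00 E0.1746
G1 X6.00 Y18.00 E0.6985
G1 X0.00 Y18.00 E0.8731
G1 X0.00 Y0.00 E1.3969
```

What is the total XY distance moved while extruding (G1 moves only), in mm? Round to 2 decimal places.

Sum the Euclidean lengths of each G1 segment: total = 48.00 mm.

48.00 mm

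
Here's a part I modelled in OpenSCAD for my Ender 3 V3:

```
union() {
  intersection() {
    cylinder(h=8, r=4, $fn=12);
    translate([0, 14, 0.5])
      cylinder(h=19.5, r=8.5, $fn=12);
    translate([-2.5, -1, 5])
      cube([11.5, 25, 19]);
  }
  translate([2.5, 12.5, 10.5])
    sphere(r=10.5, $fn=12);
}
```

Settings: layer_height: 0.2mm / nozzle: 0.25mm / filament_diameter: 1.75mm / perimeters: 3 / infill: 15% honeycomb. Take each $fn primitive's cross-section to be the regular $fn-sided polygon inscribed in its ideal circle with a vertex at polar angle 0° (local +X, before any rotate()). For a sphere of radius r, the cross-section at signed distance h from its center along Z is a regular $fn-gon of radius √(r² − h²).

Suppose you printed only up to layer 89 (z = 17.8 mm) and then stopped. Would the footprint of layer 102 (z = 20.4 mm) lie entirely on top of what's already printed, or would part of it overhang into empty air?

Compare the two slices. At z = 17.8: the cylinder is absent (z outside [0, 8]); the r=8.5 cylinder at (0, 14) contributes a regular 12-gon of circumradius 8.5 (area = (12/2)·8.500²·sin(360°/12) = 216.75 mm²); the cube at (-2.5, -1) (footprint 11.5×25) is included at this height (area 287.50 mm²); Taking the intersection: at least one operand is absent at this height, so nothing remains; the r=10.5 sphere at (2.5, 12.5) contributes a regular 12-gon of circumradius √(10.5²−7.3²) = 7.547 (area = (12/2)·7.547²·sin(360°/12) = 170.88 mm²); Taking the union: only the r=10.5 sphere at (2.5, 12.5) is present, so the union is just that shape — area = 170.88 mm². At z = 20.4: the cylinder is not intersected at this z (z outside [0, 8]); the cylinder at (0, 14) is absent (z outside [0.5, 20]); the cube at (-2.5, -1) (footprint 11.5×25) is included at this height (area 287.50 mm²); Keeping only the common overlap: at least one operand is absent at this height, so nothing remains; the r=10.5 sphere at (2.5, 12.5) contributes a regular 12-gon of circumradius √(10.5²−9.9²) = 3.499 (area = (12/2)·3.499²·sin(360°/12) = 36.72 mm²); Merging all regions: only the r=10.5 sphere at (2.5, 12.5) is present, so the union is just that shape — area = 36.72 mm². Checking containment: the cross-section at z = 20.4 is a subset of the cross-section at z = 17.8.

entirely on top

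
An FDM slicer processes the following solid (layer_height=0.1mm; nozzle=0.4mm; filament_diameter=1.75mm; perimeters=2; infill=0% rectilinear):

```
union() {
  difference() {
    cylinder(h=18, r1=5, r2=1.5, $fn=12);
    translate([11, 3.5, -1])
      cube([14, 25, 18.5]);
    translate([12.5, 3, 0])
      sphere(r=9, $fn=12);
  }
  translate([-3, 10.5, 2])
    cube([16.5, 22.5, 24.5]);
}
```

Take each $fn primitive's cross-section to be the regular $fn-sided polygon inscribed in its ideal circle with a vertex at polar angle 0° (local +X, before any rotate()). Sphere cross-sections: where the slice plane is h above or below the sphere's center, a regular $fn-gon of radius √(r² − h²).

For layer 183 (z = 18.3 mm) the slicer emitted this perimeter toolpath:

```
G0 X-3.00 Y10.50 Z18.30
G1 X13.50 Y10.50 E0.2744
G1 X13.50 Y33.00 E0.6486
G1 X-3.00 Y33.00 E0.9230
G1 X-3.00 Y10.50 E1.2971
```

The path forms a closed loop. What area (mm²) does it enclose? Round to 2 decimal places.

Apply the shoelace formula to the sequence of (X, Y) vertices; enclosed area = 371.25 mm².

371.25 mm²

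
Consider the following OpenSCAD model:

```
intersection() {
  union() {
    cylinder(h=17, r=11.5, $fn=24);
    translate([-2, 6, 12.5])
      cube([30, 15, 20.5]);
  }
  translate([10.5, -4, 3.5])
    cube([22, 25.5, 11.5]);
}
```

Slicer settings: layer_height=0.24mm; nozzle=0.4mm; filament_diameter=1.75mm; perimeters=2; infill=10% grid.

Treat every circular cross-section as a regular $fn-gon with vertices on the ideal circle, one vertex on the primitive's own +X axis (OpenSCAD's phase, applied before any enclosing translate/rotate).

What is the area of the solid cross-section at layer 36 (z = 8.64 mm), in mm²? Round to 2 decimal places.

At z = 8.64 mm: the r=11.5 cylinder contributes a regular 24-gon of circumradius 11.5 (area = (24/2)·11.500²·sin(360°/24) = 410.75 mm²); the cube at (-2, 6) is not intersected at this z (z outside [12.5, 33]); Taking the union: only the r=11.5 cylinder is present, so the union is just that shape — area = 410.75 mm²; the 22×25.5 cube at (10.5, -4) contributes its full rectangle (area 561.00 mm²); Keeping only the common overlap: the 22×25.5 cube at (10.5, -4) partially overlaps that combined region; clipping to the common part keeps 5.64 mm² — area = 5.64 mm². Overall, the cross-section is a single solid region. Net area = 5.64 mm².

5.64 mm²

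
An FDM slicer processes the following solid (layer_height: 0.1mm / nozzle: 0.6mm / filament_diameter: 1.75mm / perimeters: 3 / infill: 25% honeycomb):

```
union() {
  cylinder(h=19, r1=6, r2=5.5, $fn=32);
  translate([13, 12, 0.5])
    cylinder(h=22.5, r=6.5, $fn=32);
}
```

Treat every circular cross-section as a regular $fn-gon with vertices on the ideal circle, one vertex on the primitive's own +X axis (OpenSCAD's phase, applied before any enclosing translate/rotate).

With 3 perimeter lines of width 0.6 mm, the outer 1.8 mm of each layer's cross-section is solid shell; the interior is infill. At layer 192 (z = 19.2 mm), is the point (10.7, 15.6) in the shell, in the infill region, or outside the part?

infill

At z = 19.2 mm: the cone does not reach this height (z outside [0, 19]); the r=6.5 cylinder at (13, 12) contributes a regular 32-gon of circumradius 6.5; Combining (union): only the r=6.5 cylinder at (13, 12) is present, so the union is just that shape — 1 connected region. Overall, the cross-section is a single solid region. The nearest boundary edge runs (10.51, 18.01)→(9.39, 17.40); distance from the point to it = 2.21 mm. The point is inside the cross-section and 2.21 mm from the nearest boundary — more than the 1.8 mm shell width (3 × 0.6), so it's in the infill interior.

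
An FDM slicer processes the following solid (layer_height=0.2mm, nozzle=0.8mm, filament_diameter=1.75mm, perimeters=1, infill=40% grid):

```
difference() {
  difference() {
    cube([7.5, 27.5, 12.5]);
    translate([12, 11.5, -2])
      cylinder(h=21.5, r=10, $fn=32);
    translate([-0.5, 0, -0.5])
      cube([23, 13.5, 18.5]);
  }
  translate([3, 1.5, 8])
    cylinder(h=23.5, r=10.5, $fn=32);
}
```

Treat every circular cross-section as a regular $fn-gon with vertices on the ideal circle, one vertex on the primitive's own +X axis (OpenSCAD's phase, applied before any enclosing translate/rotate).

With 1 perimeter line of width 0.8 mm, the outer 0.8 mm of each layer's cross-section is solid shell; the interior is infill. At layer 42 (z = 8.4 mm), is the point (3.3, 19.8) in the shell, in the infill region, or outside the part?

infill

At z = 8.4 mm: the cube (footprint 7.5×27.5) is included at this height; the r=10 cylinder at (12, 11.5) contributes a regular 32-gon of circumradius 10; the cube at (-0.5, 0) is present — its section is the full 23×13.5 rectangle; After the difference (first − rest): starting from the 7.5×27.5 cube, the r=10 cylinder at (12, 11.5) partially overlaps it — only the 69.50 mm² overlap (of its 312.14 mm²) is removed, clipping the outline; the 23×13.5 cube at (-0.5, 0) partially overlaps it — only the 55.70 mm² overlap (of its 310.50 mm²) is removed, clipping the outline — 1 connected region; the r=10.5 cylinder at (3, 1.5) contributes a regular 32-gon of circumradius 10.5; Taking the first minus the rest: starting from that combined region, the r=10.5 cylinder at (3, 1.5) misses the remaining region (no effect) — 1 connected region. Overall, the cross-section is a single solid region. The nearest boundary edge runs (4.93, 18.57)→(3.69, 17.06); distance from the point to it = 2.04 mm. The point is inside the cross-section and 2.04 mm from the nearest boundary — more than the 0.8 mm shell width (1 × 0.8), so it's in the infill interior.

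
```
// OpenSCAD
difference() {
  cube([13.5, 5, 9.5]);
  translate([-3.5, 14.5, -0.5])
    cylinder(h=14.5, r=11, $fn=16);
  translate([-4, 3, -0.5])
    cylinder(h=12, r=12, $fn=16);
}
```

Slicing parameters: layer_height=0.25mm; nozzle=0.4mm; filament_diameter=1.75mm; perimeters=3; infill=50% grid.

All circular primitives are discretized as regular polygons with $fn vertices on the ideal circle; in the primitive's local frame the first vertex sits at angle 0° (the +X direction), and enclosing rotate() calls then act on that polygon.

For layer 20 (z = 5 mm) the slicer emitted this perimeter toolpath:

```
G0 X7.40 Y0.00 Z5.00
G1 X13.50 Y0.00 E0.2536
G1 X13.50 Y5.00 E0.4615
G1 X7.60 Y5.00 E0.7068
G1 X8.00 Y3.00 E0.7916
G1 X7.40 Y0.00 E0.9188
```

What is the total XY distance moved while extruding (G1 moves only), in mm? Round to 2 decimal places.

22.10 mm

Sum the Euclidean lengths of each G1 segment: total = 22.10 mm.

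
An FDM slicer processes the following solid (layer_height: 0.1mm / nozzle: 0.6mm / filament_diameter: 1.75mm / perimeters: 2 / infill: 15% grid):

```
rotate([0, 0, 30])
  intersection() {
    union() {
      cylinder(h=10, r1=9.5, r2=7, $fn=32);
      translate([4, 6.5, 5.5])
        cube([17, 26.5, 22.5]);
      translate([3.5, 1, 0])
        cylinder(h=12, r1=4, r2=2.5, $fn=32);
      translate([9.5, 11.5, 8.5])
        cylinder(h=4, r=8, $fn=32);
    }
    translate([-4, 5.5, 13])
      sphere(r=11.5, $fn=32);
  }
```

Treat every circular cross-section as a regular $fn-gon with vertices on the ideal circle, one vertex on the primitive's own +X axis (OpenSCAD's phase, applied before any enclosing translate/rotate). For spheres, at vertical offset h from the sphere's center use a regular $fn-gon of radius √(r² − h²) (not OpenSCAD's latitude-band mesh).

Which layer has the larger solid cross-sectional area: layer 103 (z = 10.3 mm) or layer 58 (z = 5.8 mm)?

Layer 103 (z = 10.3): the cone is absent (z outside [0, 10]); the 17×26.5 cube at (4, 6.5) contributes its full rectangle (area 450.50 mm²); the cone at (3.5, 1) (r1=4→r2=2.5) has section circumradius 2.712 here — a regular 32-gon (area = (32/2)·2.712²·sin(360°/32) = 22.97 mm²); the r=8 cylinder at (9.5, 11.5) gives a regular 32-gon of circumradius 8 (constant along its height) (area = (32/2)·8.000²·sin(360°/32) = 199.77 mm²); Taking the union: the regions partially overlap — summed areas 673.24 mm² minus the doubly-counted overlap 154.60 mm² gives 518.64 mm² — area = 518.64 mm²; the r=11.5 sphere at (-4, 5.5) slices to a regular 32-gon of circumradius 11.179 (√(r²−h²) with h=2.7 from center) (area = (32/2)·11.179²·sin(360°/32) = 390.06 mm²); Taking the intersection: the r=11.5 sphere at (-4, 5.5) partially overlaps the result so far; clipping to the common part keeps 57.71 mm² — area = 57.71 mm²; (rotated 30° about Z; rotation is an isometry so areas/perimeters/island counts are preserved). So its area = 57.71 mm². Layer 58 (z = 5.8): the cone: at t=0.580 of its height the radius interpolates to r₁+(r₂−r₁)t = 8.050, giving a regular 32-gon of that circumradius (area = (32/2)·8.050²·sin(360°/32) = 202.28 mm²); the cube at (4, 6.5) (footprint 17×26.5) is included at this height (area 450.50 mm²); the cone at (3.5, 1) (r1=4→r2=2.5) has section circumradius 3.275 here — a regular 32-gon (area = (32/2)·3.275²·sin(360°/32) = 33.48 mm²); the cylinder at (9.5, 11.5) does not reach this height (z outside [8.5, 12.5]); Taking the union: the regions partially overlap — summed areas 686.26 mm² minus the doubly-counted overlap 33.65 mm² gives 652.60 mm² — area = 652.60 mm²; the r=11.5 sphere at (-4, 5.5) contributes a regular 32-gon of circumradius √(11.5²−7.2²) = 8.967 (area = (32/2)·8.967²·sin(360°/32) = 251.00 mm²); Taking the intersection: the r=11.5 sphere at (-4, 5.5) partially overlaps that combined region; clipping to the common part keeps 114.76 mm² — area = 114.76 mm²; (whole slice rotated 30° about Z — lengths, areas and connectivity unchanged). So its area = 114.76 mm². Layer 58 is larger (114.76 vs 57.71 mm²).

layer 58 (z = 5.8 mm)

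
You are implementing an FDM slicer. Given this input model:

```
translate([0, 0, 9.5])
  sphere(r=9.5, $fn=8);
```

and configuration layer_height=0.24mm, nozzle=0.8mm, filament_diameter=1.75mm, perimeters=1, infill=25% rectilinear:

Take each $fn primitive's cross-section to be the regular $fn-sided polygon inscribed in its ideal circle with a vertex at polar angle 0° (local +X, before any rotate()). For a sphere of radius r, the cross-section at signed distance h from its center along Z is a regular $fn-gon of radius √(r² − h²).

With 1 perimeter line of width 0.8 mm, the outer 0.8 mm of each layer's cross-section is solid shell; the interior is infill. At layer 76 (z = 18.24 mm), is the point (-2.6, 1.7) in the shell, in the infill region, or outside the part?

shell

At z = 18.24 mm: the r=9.5 sphere slices to a regular 8-gon of circumradius 3.723 (√(r²−h²) with h=8.74 from center). Overall, the cross-section is a single solid region. The nearest boundary edge runs (-2.63, 2.63)→(-3.72, 0.00); distance from the point to it = 0.39 mm. The point is inside the cross-section, 0.39 mm from the nearest boundary — within the 0.8 mm shell band (1 × 0.8).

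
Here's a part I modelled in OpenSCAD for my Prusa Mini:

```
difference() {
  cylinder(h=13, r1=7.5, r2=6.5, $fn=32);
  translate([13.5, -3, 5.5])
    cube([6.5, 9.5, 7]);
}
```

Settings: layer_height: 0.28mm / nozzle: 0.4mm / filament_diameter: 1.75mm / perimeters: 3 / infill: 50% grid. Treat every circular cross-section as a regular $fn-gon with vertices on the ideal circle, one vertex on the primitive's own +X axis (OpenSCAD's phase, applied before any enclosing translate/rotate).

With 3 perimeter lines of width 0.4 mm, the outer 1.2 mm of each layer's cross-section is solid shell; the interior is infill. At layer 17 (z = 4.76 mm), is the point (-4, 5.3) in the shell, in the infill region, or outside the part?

At z = 4.76 mm: the cone (r1=7.5→r2=6.5) has section circumradius 7.134 here — a regular 32-gon; the cube at (13.5, -3) does not reach this height (z outside [5.5, 12.5]); After the difference (first − rest): none of the subtracted shapes is present at this height, so the cone is unchanged — 1 connected region. Overall, the cross-section is a single solid region. The nearest boundary edge runs (-3.96, 5.93)→(-5.04, 5.04); distance from the point to it = 0.46 mm. The point is inside the cross-section, 0.46 mm from the nearest boundary — within the 1.2 mm shell band (3 × 0.4).

shell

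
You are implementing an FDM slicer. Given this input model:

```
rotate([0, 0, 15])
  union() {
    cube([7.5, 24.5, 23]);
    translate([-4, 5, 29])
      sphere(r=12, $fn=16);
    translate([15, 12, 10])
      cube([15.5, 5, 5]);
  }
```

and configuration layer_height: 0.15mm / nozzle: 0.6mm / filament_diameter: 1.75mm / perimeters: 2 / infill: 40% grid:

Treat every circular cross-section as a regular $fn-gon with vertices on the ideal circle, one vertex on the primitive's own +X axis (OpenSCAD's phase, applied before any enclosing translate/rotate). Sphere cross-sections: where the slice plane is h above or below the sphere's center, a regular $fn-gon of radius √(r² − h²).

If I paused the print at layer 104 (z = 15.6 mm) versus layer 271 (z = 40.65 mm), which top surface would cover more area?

layer 104 (z = 15.6 mm)

Layer 104 (z = 15.6): the cube (footprint 7.5×24.5) is included at this height (area 183.75 mm²); the sphere at (-4, 5) is not intersected at this z (|z−center|=13.400 > r=12); the cube at (15, 12) does not reach this height (z outside [10, 15]); Combining (union): only the 7.5×24.5 cube is present, so the union is just that shape — area = 183.75 mm²; (rotated 15° about Z; rotation is an isometry so areas/perimeters/island counts are preserved). So its area = 183.75 mm². Layer 271 (z = 40.65): the cube is absent (z outside [0, 23]); the sphere at (-4, 5): section is a regular 16-gon, circumradius = √(r²−h²) = √(12²−11.65²) = 2.877 (area = (16/2)·2.877²·sin(360°/16) = 25.34 mm²); the cube at (15, 12) is not intersected at this z (z outside [10, 15]); Merging all regions: only the r=12 sphere at (-4, 5) is present, so the union is just that shape — area = 25.34 mm²; (rotated 15° about Z; rotation is an isometry so areas/perimeters/island counts are preserved). So its area = 25.34 mm². Layer 104 is larger (183.75 vs 25.34 mm²).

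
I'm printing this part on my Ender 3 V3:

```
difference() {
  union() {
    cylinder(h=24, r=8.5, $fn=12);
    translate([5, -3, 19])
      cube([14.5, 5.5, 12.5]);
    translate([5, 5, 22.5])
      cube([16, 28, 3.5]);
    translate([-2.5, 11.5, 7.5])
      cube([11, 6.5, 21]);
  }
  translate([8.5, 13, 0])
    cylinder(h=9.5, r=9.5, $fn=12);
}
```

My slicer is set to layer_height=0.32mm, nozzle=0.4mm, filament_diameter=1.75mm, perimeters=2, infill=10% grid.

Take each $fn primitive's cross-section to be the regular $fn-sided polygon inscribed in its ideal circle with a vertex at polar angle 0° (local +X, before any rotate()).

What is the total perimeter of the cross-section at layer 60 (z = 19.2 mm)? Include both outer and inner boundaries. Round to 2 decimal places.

At z = 19.2 mm: the r=8.5 cylinder contributes a regular 12-gon of circumradius 8.5 (perimeter = 2·12·8.500·sin(180°/12) = 52.80 mm); the cube at (5, -3) is present — its section is the full 14.5×5.5 rectangle (perimeter 40.00 mm); the cube at (5, 5) is not intersected at this z (z outside [22.5, 26]); the cube at (-2.5, 11.5) (footprint 11×6.5) is included at this height (perimeter 35.00 mm); Combining (union): the regions partially overlap (shared area 17.21 mm²), so the edge portions inside another operand are dropped and the merged outline is re-measured after clipping — boundary = 111.08 mm; the cylinder at (8.5, 13) does not reach this height (z outside [0, 9.5]); Taking the first minus the rest: none of the subtracted shapes is present at this height, so the result so far is unchanged — boundary = 111.08 mm. Overall, the cross-section has 2 separate islands. Total boundary length (outer) = 111.08 mm.

111.08 mm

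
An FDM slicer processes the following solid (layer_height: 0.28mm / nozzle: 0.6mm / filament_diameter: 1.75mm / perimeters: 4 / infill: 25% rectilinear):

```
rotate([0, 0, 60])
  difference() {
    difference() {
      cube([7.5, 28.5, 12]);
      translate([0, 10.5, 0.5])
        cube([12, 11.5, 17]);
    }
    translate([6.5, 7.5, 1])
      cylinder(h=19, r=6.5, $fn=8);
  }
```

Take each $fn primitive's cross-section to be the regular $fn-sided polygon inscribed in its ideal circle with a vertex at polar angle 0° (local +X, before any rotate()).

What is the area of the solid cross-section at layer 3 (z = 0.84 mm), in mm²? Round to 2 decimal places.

At z = 0.84 mm: the 7.5×28.5 cube contributes its full rectangle (area 213.75 mm²); the 12×11.5 cube at (0, 10.5) contributes its full rectangle (area 138.00 mm²); After the difference (first − rest): starting from the 7.5×28.5 cube (213.75 mm²), the 12×11.5 cube at (0, 10.5) partially overlaps it — only the 86.25 mm² overlap (of its 138.00 mm²) is removed, clipping the outline — area = 127.50 mm²; the cylinder at (6.5, 7.5) does not reach this height (z outside [1, 20]); After the difference (first − rest): none of the subtracted shapes is present at this height, so that combined region is unchanged — area = 127.50 mm²; (rotated 60° about Z; rotation is an isometry so areas/perimeters/island counts are preserved). Overall, the cross-section has 2 separate islands. Net area = 127.50 mm².

127.50 mm²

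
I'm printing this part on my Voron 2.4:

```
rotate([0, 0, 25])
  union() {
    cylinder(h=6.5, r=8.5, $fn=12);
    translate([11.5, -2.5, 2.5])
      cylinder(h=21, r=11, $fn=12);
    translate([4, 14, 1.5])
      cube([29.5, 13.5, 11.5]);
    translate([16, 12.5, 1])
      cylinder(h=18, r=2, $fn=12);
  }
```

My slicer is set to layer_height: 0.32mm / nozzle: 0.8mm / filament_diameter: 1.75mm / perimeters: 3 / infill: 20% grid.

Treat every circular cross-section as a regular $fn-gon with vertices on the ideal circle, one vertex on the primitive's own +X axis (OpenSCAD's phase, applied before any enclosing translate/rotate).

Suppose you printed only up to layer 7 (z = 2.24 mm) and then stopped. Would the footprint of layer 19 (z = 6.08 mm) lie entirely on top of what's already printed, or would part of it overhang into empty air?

part overhangs

Compare the two slices. At z = 2.24: the r=8.5 cylinder gives a regular 12-gon of circumradius 8.5 (constant along its height) (area = (12/2)·8.500²·sin(360°/12) = 216.75 mm²); the cylinder at (11.5, -2.5) is not intersected at this z (z outside [2.5, 23.5]); the cube at (4, 14) (footprint 29.5×13.5) is included at this height (area 398.25 mm²); the cylinder at (16, 12.5): section is a regular 12-gon, circumradius r=2 (area = (12/2)·2.000²·sin(360°/12) = 12.00 mm²); Combining (union): the regions partially overlap — summed areas 627.00 mm² minus the doubly-counted overlap 0.79 mm² gives 626.21 mm² — area = 626.21 mm²; (rotated 25° about Z; rotation is an isometry so areas/perimeters/island counts are preserved). At z = 6.08: the cylinder: section is a regular 12-gon, circumradius r=8.5 (area = (12/2)·8.500²·sin(360°/12) = 216.75 mm²); the r=11 cylinder at (11.5, -2.5) gives a regular 12-gon of circumradius 11 (constant along its height) (area = (12/2)·11.000²·sin(360°/12) = 363.00 mm²); the cube at (4, 14) (footprint 29.5×13.5) is included at this height (area 398.25 mm²); the r=2 cylinder at (16, 12.5) gives a regular 12-gon of circumradius 2 (constant along its height) (area = (12/2)·2.000²·sin(360°/12) = 12.00 mm²); Combining (union): the regions partially overlap — summed areas 990.00 mm² minus the doubly-counted overlap 75.64 mm² gives 914.36 mm² — area = 914.36 mm²; (whole slice rotated 25° about Z — lengths, areas and connectivity unchanged). Checking containment: at z = 6.08 the cross-section extends beyond the z = 2.24 cross-section by about 288.15 mm².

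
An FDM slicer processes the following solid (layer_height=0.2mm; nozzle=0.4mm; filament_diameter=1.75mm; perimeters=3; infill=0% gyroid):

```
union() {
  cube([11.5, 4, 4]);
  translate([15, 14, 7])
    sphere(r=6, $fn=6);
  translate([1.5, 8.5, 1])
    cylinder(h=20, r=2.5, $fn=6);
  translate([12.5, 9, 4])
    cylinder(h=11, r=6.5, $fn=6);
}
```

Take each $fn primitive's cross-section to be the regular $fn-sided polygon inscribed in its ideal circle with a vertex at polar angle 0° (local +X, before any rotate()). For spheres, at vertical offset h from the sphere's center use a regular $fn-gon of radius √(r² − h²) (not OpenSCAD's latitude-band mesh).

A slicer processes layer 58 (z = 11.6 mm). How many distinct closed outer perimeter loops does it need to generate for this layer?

2

At z = 11.6 mm: the cube is absent (z outside [0, 4]); the r=6 sphere at (15, 14) slices to a regular 6-gon of circumradius 3.852 (√(r²−h²) with h=4.6 from center); the cylinder at (1.5, 8.5): section is a regular 6-gon, circumradius r=2.5; the r=6.5 cylinder at (12.5, 9) contributes a regular 6-gon of circumradius 6.5; Merging all regions: the regions partially overlap (shared area 18.92 mm²), so overlapping operands fuse into one piece — 2 connected regions. The result has 2 disconnected regions.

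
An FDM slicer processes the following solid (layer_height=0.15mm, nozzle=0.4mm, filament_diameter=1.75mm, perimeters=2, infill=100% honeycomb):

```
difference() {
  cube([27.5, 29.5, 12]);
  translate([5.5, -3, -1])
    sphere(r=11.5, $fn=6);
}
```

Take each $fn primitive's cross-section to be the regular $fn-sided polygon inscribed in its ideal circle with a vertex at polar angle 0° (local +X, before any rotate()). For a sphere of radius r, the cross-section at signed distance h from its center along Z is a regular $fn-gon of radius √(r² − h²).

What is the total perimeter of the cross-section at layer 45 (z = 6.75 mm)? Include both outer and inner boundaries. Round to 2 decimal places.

115.58 mm

At z = 6.75 mm: the cube (footprint 27.5×29.5) is included at this height (perimeter 114.00 mm); the r=11.5 sphere at (5.5, -3) slices to a regular 6-gon of circumradius 8.496 (√(r²−h²) with h=7.75 from center) (perimeter = 2·6·8.496·sin(180°/6) = 50.98 mm); After the difference (first − rest): starting from the 27.5×29.5 cube, the r=11.5 sphere at (5.5, -3) partially overlaps it — only the 46.61 mm² overlap (of its 187.55 mm²) is removed, clipping the outline — boundary = 115.58 mm. Overall, the cross-section is a single solid region. Total boundary length (outer) = 115.58 mm.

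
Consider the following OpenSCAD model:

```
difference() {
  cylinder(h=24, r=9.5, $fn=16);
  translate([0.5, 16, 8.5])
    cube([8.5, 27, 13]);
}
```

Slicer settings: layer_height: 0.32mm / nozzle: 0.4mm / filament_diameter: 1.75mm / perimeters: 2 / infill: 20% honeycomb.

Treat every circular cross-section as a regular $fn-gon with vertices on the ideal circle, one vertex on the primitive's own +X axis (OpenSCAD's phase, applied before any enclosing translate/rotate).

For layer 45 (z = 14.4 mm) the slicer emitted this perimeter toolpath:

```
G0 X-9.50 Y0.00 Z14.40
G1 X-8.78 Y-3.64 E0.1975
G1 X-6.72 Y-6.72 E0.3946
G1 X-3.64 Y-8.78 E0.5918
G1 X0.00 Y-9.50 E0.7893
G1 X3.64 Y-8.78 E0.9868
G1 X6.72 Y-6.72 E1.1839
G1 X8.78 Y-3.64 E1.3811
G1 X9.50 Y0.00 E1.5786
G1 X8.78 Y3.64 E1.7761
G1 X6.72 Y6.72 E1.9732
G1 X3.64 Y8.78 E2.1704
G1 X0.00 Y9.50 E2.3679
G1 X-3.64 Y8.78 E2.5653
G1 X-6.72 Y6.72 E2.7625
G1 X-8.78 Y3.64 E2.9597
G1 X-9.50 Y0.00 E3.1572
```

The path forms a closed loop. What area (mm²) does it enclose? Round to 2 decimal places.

Apply the shoelace formula to the sequence of (X, Y) vertices; enclosed area = 276.48 mm².

276.48 mm²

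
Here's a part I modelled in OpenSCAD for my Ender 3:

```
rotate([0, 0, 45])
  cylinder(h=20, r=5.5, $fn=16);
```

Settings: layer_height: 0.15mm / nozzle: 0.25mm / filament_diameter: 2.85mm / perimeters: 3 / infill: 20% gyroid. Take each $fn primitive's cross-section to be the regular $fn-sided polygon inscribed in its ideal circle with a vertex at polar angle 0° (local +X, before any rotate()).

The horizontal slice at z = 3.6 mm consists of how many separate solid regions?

1

At z = 3.6 mm: the r=5.5 cylinder gives a regular 16-gon of circumradius 5.5 (constant along its height); (rotated 45° about Z; rotation is an isometry so areas/perimeters/island counts are preserved). The result has 1 disconnected region.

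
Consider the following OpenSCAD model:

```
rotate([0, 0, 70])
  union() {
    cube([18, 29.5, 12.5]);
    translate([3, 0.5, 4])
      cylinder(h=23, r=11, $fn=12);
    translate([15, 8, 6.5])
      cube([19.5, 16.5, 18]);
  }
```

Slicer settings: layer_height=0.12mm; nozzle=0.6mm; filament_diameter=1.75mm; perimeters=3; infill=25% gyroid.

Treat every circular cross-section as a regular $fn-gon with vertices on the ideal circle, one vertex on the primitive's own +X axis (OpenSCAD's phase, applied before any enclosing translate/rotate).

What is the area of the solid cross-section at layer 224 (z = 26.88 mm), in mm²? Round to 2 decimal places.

At z = 26.88 mm: the cube is not intersected at this z (z outside [0, 12.5]); the cylinder at (3, 0.5): section is a regular 12-gon, circumradius r=11 (area = (12/2)·11.000²·sin(360°/12) = 363.00 mm²); the cube at (15, 8) does not reach this height (z outside [6.5, 24.5]); Taking the union: only the r=11 cylinder at (3, 0.5) is present, so the union is just that shape — area = 363.00 mm²; (rotated 70° about Z; rotation is an isometry so areas/perimeters/island counts are preserved). Overall, the cross-section is a single solid region. Net area = 363.00 mm².

363.00 mm²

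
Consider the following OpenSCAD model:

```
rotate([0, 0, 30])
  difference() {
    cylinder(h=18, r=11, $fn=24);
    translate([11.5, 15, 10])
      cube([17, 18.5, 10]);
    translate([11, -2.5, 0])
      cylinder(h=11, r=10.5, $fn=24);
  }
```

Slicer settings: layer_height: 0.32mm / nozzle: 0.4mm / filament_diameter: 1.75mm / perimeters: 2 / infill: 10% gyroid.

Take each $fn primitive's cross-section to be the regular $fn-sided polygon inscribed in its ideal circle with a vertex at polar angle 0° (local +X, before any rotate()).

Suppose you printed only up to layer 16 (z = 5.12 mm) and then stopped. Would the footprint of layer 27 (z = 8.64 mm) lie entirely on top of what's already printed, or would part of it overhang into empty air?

Compare the two slices. At z = 5.12: the r=11 cylinder contributes a regular 24-gon of circumradius 11 (area = (24/2)·11.000²·sin(360°/24) = 375.81 mm²); the cube at (11.5, 15) does not reach this height (z outside [10, 20]); the r=10.5 cylinder at (11, -2.5) contributes a regular 24-gon of circumradius 10.5 (area = (24/2)·10.500²·sin(360°/24) = 342.42 mm²); After the difference (first − rest): starting from the r=11 cylinder (375.81 mm²), the r=10.5 cylinder at (11, -2.5) partially overlaps it — only the 129.39 mm² overlap (of its 342.42 mm²) is removed, clipping the outline — area = 246.42 mm²; (rotated 30° about Z; rotation is an isometry so areas/perimeters/island counts are preserved). At z = 8.64: the r=11 cylinder contributes a regular 24-gon of circumradius 11 (area = (24/2)·11.000²·sin(360°/24) = 375.81 mm²); the cube at (11.5, 15) does not reach this height (z outside [10, 20]); the r=10.5 cylinder at (11, -2.5) contributes a regular 24-gon of circumradius 10.5 (area = (24/2)·10.500²·sin(360°/24) = 342.42 mm²); Subtracting the remaining from the first: starting from the r=11 cylinder (375.81 mm²), the r=10.5 cylinder at (11, -2.5) partially overlaps it — only the 129.39 mm² overlap (of its 342.42 mm²) is removed, clipping the outline — area = 246.42 mm²; (rotated 30° about Z; rotation is an isometry so areas/perimeters/island counts are preserved). Checking containment: the cross-section at z = 8.64 is a subset of the cross-section at z = 5.12.

entirely on top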